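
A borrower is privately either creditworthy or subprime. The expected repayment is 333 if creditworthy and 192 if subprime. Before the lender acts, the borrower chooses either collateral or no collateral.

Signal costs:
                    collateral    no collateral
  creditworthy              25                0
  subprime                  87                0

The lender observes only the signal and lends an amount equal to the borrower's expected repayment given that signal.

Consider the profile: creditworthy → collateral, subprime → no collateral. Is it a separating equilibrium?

If types separate, collateral earns payment 333 and no collateral earns 192.
Creditworthy: collateral gives 333 − 25 = 308; no collateral gives 192 − 0 = 192. No deviation. ✓
Subprime: no collateral gives 192 − 0 = 192; collateral gives 333 − 87 = 246. Would deviate. ✗

No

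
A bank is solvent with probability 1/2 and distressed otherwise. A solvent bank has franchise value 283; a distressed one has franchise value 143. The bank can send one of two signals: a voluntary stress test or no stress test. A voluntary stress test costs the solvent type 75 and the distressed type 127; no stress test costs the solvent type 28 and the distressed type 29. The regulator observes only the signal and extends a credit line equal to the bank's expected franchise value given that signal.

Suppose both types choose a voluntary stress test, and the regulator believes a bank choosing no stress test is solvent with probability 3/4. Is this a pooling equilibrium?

At the pooled signal (stress test) the regulator holds the prior 1/2 and pays 1/2·283 + 1/2·143 = 213. Off-path (no stress test) belief 3/4 gives 3/4·283 + 1/4·143 = 248.
Solvent: stress test gives 213 − 75 = 138; no stress test gives 248 − 28 = 220. Deviates. ✗
Distressed: stress test gives 213 − 127 = 86; no stress test gives 248 − 29 = 219. Deviates. ✗

No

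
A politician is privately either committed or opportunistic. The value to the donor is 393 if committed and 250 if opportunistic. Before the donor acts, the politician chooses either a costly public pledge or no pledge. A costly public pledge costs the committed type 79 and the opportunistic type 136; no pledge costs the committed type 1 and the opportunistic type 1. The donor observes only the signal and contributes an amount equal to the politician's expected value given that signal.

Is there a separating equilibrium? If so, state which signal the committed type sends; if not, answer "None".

None

Try committed → pledge, opportunistic → no pledge:
  Under separation the donor infers type exactly: pledge → committed (pays 393), no pledge → opportunistic (pays 250).
  Committed: pledge gives 393 − 79 = 314; no pledge gives 250 − 1 = 249. No deviation. ✓
  Opportunistic: no pledge gives 250 − 1 = 249; pledge gives 393 − 136 = 257. Would deviate. ✗
Try committed → no pledge, opportunistic → pledge:
  Under separation the donor infers type exactly: no pledge → committed (pays 393), pledge → opportunistic (pays 250).
  Committed: no pledge gives 393 − 1 = 392; pledge gives 250 − 79 = 171. No deviation. ✓
  Opportunistic: pledge gives 250 − 136 = 114; no pledge gives 393 − 1 = 392. Would deviate. ✗
Neither assignment is incentive-compatible.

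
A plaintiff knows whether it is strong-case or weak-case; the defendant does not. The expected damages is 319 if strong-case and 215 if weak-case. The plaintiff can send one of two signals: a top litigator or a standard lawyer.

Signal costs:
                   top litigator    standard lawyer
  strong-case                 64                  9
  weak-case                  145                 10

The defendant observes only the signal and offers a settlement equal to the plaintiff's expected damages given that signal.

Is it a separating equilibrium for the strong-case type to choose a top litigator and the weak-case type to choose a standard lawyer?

Yes

If types separate, top litigator earns payment 319 and standard lawyer earns 215.
Strong-case: top litigator gives 319 − 64 = 255; standard lawyer gives 215 − 9 = 206. No deviation. ✓
Weak-case: standard lawyer gives 215 − 10 = 205; top litigator gives 319 − 145 = 174. No deviation. ✓
Neither type gains from mimicking the other.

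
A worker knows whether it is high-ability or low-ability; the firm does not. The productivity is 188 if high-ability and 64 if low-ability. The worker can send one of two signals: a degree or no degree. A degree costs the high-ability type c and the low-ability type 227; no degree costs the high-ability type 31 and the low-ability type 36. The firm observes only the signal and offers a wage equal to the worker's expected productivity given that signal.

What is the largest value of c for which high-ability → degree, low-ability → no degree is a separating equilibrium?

Under separation: degree → high-ability (pays 188); no degree → low-ability (pays 64).
Low-ability: 64 − 36 = 28 ≥ 188 − 227 = -39. Holds regardless of c. ✓
High-ability: 188 − c ≥ 64 − 31, so c ≤ 188 − 33 = 155.

155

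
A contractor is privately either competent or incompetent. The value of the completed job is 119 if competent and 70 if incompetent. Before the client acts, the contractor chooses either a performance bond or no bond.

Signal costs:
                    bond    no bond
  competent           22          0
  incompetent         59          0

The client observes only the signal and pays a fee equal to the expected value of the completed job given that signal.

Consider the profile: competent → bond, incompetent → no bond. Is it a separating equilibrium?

Yes

Under separation the client infers type exactly: bond → competent (pays 119), no bond → incompetent (pays 70).
Competent: bond gives 119 − 22 = 97; no bond gives 70 − 0 = 70. No deviation. ✓
Incompetent: no bond gives 70 − 0 = 70; bond gives 119 − 59 = 60. No deviation. ✓
Both incentive constraints hold.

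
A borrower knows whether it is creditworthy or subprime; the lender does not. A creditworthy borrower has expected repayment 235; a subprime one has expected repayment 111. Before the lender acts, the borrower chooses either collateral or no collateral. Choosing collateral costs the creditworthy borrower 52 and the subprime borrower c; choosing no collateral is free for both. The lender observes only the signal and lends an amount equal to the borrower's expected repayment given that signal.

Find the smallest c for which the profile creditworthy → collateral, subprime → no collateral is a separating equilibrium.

Under separation: collateral → creditworthy (pays 235); no collateral → subprime (pays 111).
Creditworthy: 235 − 52 = 183 ≥ 111 − 0 = 111. Holds regardless of c. ✓
Subprime: 111 − 0 ≥ 235 − c, so c ≥ 235 − 111 = 124.

124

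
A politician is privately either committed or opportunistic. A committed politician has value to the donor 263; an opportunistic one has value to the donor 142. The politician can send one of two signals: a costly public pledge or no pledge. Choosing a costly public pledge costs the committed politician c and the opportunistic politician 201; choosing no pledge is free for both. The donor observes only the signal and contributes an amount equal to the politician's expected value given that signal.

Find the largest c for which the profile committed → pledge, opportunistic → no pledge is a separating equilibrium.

121

Under separation: pledge → committed (pays 263); no pledge → opportunistic (pays 142).
Opportunistic: 142 − 0 = 142 ≥ 263 − 201 = 62. Holds regardless of c. ✓
Committed: 263 − c ≥ 142 − 0, so c ≤ 263 − 142 = 121.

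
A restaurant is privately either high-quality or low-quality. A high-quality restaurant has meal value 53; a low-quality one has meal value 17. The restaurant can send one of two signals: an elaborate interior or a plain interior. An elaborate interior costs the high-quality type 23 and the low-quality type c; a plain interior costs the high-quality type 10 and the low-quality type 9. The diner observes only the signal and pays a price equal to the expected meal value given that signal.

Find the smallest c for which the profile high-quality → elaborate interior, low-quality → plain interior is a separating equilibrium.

45

Under separation: elaborate interior → high-quality (pays 53); plain interior → low-quality (pays 17).
High-quality: 53 − 23 = 30 ≥ 17 − 10 = 7. Holds regardless of c. ✓
Low-quality: 17 − 9 ≥ 53 − c, so c ≥ 53 − 8 = 45.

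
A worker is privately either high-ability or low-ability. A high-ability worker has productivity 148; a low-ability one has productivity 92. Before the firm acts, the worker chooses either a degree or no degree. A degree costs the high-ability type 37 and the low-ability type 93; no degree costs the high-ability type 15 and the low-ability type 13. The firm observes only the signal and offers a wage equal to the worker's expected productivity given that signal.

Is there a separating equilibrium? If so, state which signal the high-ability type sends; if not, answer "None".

Try high-ability → degree, low-ability → no degree:
  If types separate, degree earns payment 148 and no degree earns 92.
  High-ability: degree gives 148 − 37 = 111; no degree gives 92 − 15 = 77. No deviation. ✓
  Low-ability: no degree gives 92 − 13 = 79; degree gives 148 − 93 = 55. No deviation. ✓
Both hold — the high-ability type sends degree.

degree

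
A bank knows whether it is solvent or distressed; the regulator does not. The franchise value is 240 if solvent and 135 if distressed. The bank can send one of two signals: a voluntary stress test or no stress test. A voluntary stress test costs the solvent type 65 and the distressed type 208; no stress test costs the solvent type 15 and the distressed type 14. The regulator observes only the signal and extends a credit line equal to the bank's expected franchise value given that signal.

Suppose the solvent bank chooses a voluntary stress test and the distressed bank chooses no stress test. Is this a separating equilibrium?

If types separate, stress test earns payment 240 and no stress test earns 135.
Solvent: stress test gives 240 − 65 = 175; no stress test gives 135 − 15 = 120. No deviation. ✓
Distressed: no stress test gives 135 − 14 = 121; stress test gives 240 − 208 = 32. No deviation. ✓
Neither type gains from mimicking the other.

Yes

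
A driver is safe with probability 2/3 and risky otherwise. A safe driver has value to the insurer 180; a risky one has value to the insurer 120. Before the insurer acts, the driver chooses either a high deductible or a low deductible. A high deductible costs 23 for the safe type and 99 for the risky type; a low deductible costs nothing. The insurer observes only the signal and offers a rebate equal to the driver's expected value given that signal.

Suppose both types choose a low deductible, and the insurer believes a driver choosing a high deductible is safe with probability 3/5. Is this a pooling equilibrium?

At the pooled signal (low deductible) the insurer holds the prior 2/3 and pays 2/3·180 + 1/3·120 = 160. Off-path (high deductible) belief 3/5 gives 3/5·180 + 2/5·120 = 156.
Safe: low deductible gives 160 − 0 = 160; high deductible gives 156 − 23 = 133. Stays. ✓
Risky: low deductible gives 160 − 0 = 160; high deductible gives 156 − 99 = 57. Stays. ✓

Yes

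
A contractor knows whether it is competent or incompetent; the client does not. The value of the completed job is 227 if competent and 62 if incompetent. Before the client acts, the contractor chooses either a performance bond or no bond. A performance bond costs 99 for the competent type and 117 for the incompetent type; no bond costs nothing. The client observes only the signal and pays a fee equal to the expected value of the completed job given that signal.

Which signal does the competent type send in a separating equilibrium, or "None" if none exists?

None

Try competent → bond, incompetent → no bond:
  If types separate, bond earns payment 227 and no bond earns 62.
  Competent: bond gives 227 − 99 = 128; no bond gives 62 − 0 = 62. No deviation. ✓
  Incompetent: no bond gives 62 − 0 = 62; bond gives 227 − 117 = 110. Would deviate. ✗
Try competent → no bond, incompetent → bond:
  If types separate, no bond earns payment 227 and bond earns 62.
  Competent: no bond gives 227 − 0 = 227; bond gives 62 − 99 = -37. No deviation. ✓
  Incompetent: bond gives 62 − 117 = -55; no bond gives 227 − 0 = 227. Would deviate. ✗
Neither assignment is incentive-compatible.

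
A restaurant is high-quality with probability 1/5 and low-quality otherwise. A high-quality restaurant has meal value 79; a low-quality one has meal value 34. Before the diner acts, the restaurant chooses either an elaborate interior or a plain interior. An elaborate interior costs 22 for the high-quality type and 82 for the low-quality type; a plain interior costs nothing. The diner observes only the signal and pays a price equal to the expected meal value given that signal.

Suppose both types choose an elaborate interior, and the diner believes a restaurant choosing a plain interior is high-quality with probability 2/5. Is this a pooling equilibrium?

On the equilibrium path (elaborate interior) the diner holds the prior 1/5 and pays 1/5·79 + 4/5·34 = 43. Off-path (plain interior) belief 2/5 gives 2/5·79 + 3/5·34 = 52.
High-quality: elaborate interior gives 43 − 22 = 21; plain interior gives 52 − 0 = 52. Deviates. ✗
Low-quality: elaborate interior gives 43 − 82 = -39; plain interior gives 52 − 0 = 52. Deviates. ✗

No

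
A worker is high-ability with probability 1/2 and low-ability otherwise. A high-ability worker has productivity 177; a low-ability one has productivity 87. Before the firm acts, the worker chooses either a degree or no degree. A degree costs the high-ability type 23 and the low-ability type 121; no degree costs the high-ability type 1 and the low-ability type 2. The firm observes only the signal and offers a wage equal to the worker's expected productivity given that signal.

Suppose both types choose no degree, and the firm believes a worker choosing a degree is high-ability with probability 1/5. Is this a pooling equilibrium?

At the pooled signal (no degree) the firm holds the prior 1/2 and pays 1/2·177 + 1/2·87 = 132. Off-path (degree) belief 1/5 gives 1/5·177 + 4/5·87 = 105.
High-ability: no degree gives 132 − 1 = 131; degree gives 105 − 23 = 82. Stays. ✓
Low-ability: no degree gives 132 − 2 = 130; degree gives 105 − 121 = -16. Stays. ✓

Yes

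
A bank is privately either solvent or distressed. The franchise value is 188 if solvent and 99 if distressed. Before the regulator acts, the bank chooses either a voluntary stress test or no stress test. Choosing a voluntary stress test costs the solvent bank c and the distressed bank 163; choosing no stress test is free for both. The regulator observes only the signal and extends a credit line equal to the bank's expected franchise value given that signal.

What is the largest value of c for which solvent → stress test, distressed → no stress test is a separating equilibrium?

89

Under separation: stress test → solvent (pays 188); no stress test → distressed (pays 99).
Distressed: 99 − 0 = 99 ≥ 188 − 163 = 25. Holds regardless of c. ✓
Solvent: 188 − c ≥ 99 − 0, so c ≤ 188 − 99 = 89.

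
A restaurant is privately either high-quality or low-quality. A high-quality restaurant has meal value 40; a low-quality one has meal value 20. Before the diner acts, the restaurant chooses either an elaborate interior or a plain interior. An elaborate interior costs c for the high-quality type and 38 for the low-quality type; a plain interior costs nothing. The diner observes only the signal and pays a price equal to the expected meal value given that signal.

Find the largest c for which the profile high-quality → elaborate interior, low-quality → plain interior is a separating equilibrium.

20

Under separation: elaborate interior → high-quality (pays 40); plain interior → low-quality (pays 20).
Low-quality: 20 − 0 = 20 ≥ 40 − 38 = 2. Holds regardless of c. ✓
High-quality: 40 − c ≥ 20 − 0, so c ≤ 40 − 20 = 20.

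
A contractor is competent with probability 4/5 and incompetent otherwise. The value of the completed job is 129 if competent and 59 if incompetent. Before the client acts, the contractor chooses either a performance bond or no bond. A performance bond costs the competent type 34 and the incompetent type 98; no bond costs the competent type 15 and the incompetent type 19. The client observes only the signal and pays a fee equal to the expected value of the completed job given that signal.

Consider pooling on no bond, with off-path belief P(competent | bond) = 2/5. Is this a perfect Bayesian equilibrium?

Yes

On the equilibrium path (no bond) the client holds the prior 4/5 and pays 4/5·129 + 1/5·59 = 115. Off-path (bond) belief 2/5 gives 2/5·129 + 3/5·59 = 87.
Competent: no bond gives 115 − 15 = 100; bond gives 87 − 34 = 53. Stays. ✓
Incompetent: no bond gives 115 − 19 = 96; bond gives 87 − 98 = -11. Stays. ✓
Beliefs are Bayes-consistent on-path and both types best-respond.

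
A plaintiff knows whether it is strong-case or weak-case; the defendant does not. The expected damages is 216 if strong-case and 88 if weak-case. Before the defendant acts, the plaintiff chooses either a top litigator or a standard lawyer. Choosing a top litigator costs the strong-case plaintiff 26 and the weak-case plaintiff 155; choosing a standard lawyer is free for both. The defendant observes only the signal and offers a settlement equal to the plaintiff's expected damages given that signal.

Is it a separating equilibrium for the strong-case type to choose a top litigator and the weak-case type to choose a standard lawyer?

Yes

Under separation the defendant infers type exactly: top litigator → strong-case (pays 216), standard lawyer → weak-case (pays 88).
Strong-case: top litigator gives 216 − 26 = 190; standard lawyer gives 88 − 0 = 88. No deviation. ✓
Weak-case: standard lawyer gives 88 − 0 = 88; top litigator gives 216 − 155 = 61. No deviation. ✓
Both incentive constraints hold.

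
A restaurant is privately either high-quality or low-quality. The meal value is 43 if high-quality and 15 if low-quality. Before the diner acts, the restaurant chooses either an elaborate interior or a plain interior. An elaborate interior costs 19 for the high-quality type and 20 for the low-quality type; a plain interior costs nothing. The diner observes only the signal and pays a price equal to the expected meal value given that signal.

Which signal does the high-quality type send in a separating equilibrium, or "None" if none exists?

None

Try high-quality → elaborate interior, low-quality → plain interior:
  Under separation the diner infers type exactly: elaborate interior → high-quality (pays 43), plain interior → low-quality (pays 15).
  High-quality: elaborate interior gives 43 − 19 = 24; plain interior gives 15 − 0 = 15. No deviation. ✓
  Low-quality: plain interior gives 15 − 0 = 15; elaborate interior gives 43 − 20 = 23. Would deviate. ✗
Try high-quality → plain interior, low-quality → elaborate interior:
  Under separation the diner infers type exactly: plain interior → high-quality (pays 43), elaborate interior → low-quality (pays 15).
  High-quality: plain interior gives 43 − 0 = 43; elaborate interior gives 15 − 19 = -4. No deviation. ✓
  Low-quality: elaborate interior gives 15 − 20 = -5; plain interior gives 43 − 0 = 43. Would deviate. ✗
Neither assignment is incentive-compatible.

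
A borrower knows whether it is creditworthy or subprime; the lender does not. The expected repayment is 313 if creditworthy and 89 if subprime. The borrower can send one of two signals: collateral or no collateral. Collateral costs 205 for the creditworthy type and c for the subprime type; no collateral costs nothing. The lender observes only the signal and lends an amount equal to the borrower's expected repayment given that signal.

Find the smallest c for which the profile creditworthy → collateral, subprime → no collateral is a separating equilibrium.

224

Under separation: collateral → creditworthy (pays 313); no collateral → subprime (pays 89).
Creditworthy: 313 − 205 = 108 ≥ 89 − 0 = 89. Holds regardless of c. ✓
Subprime: 89 − 0 ≥ 313 − c, so c ≥ 313 − 89 = 224.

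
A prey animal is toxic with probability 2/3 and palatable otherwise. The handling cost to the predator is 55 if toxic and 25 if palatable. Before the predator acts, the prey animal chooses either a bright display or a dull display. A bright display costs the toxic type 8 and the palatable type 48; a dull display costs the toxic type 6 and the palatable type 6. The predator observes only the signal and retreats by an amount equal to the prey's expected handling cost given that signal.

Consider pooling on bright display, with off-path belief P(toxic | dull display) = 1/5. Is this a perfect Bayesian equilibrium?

At the pooled signal (bright display) the predator holds the prior 2/3 and pays 2/3·55 + 1/3·25 = 45. Off-path (dull display) belief 1/5 gives 1/5·55 + 4/5·25 = 31.
Toxic: bright display gives 45 − 8 = 37; dull display gives 31 − 6 = 25. Stays. ✓
Palatable: bright display gives 45 − 48 = -3; dull display gives 31 − 6 = 25. Deviates. ✗

No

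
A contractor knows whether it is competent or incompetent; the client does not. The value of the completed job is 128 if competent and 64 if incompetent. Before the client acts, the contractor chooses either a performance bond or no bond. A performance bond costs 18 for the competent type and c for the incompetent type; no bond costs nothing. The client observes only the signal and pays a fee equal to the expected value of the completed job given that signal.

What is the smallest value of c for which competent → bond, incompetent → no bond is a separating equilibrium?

64

Under separation: bond → competent (pays 128); no bond → incompetent (pays 64).
Competent: 128 − 18 = 110 ≥ 64 − 0 = 64. Holds regardless of c. ✓
Incompetent: 64 − 0 ≥ 128 − c, so c ≥ 128 − 64 = 64.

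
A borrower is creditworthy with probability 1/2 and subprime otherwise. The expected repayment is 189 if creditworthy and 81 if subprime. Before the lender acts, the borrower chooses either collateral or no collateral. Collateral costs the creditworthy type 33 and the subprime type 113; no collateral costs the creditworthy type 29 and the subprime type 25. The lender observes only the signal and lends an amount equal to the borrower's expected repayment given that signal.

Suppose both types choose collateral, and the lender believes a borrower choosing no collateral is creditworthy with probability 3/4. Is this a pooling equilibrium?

At the pooled signal (collateral) the lender holds the prior 1/2 and pays 1/2·189 + 1/2·81 = 135. Off-path (no collateral) belief 3/4 gives 3/4·189 + 1/4·81 = 162.
Creditworthy: collateral gives 135 − 33 = 102; no collateral gives 162 − 29 = 133. Deviates. ✗
Subprime: collateral gives 135 − 113 = 22; no collateral gives 162 − 25 = 137. Deviates. ✗

No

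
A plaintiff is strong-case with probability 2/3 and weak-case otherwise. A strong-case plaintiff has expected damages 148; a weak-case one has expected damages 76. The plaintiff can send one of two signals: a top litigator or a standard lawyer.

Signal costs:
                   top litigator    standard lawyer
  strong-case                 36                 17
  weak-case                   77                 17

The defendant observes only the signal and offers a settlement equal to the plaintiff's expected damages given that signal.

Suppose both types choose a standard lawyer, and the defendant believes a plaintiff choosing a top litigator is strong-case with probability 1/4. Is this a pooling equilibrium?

Yes

At the pooled signal (standard lawyer) the defendant holds the prior 2/3 and pays 2/3·148 + 1/3·76 = 124. Off-path (top litigator) belief 1/4 gives 1/4·148 + 3/4·76 = 94.
Strong-case: standard lawyer gives 124 − 17 = 107; top litigator gives 94 − 36 = 58. Stays. ✓
Weak-case: standard lawyer gives 124 − 17 = 107; top litigator gives 94 − 77 = 17. Stays. ✓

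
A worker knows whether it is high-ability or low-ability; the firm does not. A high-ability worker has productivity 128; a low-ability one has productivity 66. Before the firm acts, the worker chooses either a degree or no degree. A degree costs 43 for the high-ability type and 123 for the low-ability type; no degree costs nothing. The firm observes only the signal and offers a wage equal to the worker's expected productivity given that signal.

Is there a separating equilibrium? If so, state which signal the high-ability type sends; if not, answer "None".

degree

Try high-ability → degree, low-ability → no degree:
  If types separate, degree earns payment 128 and no degree earns 66.
  High-ability: degree gives 128 − 43 = 85; no degree gives 66 − 0 = 66. No deviation. ✓
  Low-ability: no degree gives 66 − 0 = 66; degree gives 128 − 123 = 5. No deviation. ✓
Both hold — the high-ability type sends degree.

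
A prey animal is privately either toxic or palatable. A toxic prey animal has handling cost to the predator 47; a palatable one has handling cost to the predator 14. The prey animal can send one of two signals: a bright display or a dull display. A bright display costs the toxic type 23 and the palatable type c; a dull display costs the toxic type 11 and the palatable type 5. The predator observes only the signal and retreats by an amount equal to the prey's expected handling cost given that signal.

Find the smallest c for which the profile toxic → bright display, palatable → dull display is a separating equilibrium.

38

Under separation: bright display → toxic (pays 47); dull display → palatable (pays 14).
Toxic: 47 − 23 = 24 ≥ 14 − 11 = 3. Holds regardless of c. ✓
Palatable: 14 − 5 ≥ 47 − c, so c ≥ 47 − 9 = 38.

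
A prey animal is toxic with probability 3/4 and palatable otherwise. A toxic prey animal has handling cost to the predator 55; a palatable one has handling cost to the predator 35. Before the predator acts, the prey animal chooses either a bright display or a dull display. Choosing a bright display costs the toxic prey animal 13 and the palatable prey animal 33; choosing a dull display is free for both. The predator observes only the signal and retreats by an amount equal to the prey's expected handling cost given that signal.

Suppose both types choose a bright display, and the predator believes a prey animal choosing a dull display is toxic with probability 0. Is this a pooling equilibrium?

No

At the pooled signal (bright display) the predator holds the prior 3/4 and pays 3/4·55 + 1/4·35 = 50. Off-path (dull display) belief 0 gives 0·55 + 1·35 = 35.
Toxic: bright display gives 50 − 13 = 37; dull display gives 35 − 0 = 35. Stays. ✓
Palatable: bright display gives 50 − 33 = 17; dull display gives 35 − 0 = 35. Deviates. ✗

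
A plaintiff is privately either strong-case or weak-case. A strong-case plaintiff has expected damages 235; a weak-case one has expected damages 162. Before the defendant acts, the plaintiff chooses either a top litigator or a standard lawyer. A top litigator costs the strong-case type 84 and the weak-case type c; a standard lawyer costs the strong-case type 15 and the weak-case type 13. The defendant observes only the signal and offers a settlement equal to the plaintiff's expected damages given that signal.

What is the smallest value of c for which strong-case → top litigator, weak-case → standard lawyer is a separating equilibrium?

Under separation: top litigator → strong-case (pays 235); standard lawyer → weak-case (pays 162).
Strong-case: 235 − 84 = 151 ≥ 162 − 15 = 147. Holds regardless of c. ✓
Weak-case: 162 − 13 ≥ 235 − c, so c ≥ 235 − 149 = 86.

86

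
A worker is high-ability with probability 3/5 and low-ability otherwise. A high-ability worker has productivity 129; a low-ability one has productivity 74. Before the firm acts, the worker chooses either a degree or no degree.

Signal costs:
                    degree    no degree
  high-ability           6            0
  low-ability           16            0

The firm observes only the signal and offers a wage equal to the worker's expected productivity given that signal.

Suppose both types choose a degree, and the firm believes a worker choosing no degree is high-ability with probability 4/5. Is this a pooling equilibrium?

On the equilibrium path (degree) the firm holds the prior 3/5 and pays 3/5·129 + 2/5·74 = 107. Off-path (no degree) belief 4/5 gives 4/5·129 + 1/5·74 = 118.
High-ability: degree gives 107 − 6 = 101; no degree gives 118 − 0 = 118. Deviates. ✗
Low-ability: degree gives 107 − 16 = 91; no degree gives 118 − 0 = 118. Deviates. ✗

No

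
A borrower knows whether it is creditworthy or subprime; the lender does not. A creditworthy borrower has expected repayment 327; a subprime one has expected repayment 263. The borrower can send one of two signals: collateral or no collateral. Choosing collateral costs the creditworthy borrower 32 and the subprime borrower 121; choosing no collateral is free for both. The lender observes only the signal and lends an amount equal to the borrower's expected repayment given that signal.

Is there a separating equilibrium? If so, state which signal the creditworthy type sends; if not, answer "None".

Try creditworthy → collateral, subprime → no collateral:
  Under separation the lender infers type exactly: collateral → creditworthy (pays 327), no collateral → subprime (pays 263).
  Creditworthy: collateral gives 327 − 32 = 295; no collateral gives 263 − 0 = 263. No deviation. ✓
  Subprime: no collateral gives 263 − 0 = 263; collateral gives 327 − 121 = 206. No deviation. ✓
Both hold — the creditworthy type sends collateral.

collateral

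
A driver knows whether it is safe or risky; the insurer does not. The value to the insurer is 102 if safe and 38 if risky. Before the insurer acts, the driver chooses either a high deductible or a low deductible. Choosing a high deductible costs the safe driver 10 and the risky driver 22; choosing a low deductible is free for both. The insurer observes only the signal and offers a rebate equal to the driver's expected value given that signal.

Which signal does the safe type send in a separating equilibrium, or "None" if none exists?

Try safe → high deductible, risky → low deductible:
  Under separation the insurer infers type exactly: high deductible → safe (pays 102), low deductible → risky (pays 38).
  Safe: high deductible gives 102 − 10 = 92; low deductible gives 38 − 0 = 38. No deviation. ✓
  Risky: low deductible gives 38 − 0 = 38; high deductible gives 102 − 22 = 80. Would deviate. ✗
Try safe → low deductible, risky → high deductible:
  Under separation the insurer infers type exactly: low deductible → safe (pays 102), high deductible → risky (pays 38).
  Safe: low deductible gives 102 − 0 = 102; high deductible gives 38 − 10 = 28. No deviation. ✓
  Risky: high deductible gives 38 − 22 = 16; low deductible gives 102 − 0 = 102. Would deviate. ✗
Neither assignment is incentive-compatible.

None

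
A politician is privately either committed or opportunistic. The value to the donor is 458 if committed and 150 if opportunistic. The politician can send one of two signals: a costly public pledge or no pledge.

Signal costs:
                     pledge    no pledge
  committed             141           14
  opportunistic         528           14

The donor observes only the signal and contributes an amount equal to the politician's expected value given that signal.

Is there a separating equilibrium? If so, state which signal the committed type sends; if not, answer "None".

Try committed → pledge, opportunistic → no pledge:
  Under separation the donor infers type exactly: pledge → committed (pays 458), no pledge → opportunistic (pays 150).
  Committed: pledge gives 458 − 141 = 317; no pledge gives 150 − 14 = 136. No deviation. ✓
  Opportunistic: no pledge gives 150 − 14 = 136; pledge gives 458 − 528 = -70. No deviation. ✓
Both hold — the committed type sends pledge.

pledge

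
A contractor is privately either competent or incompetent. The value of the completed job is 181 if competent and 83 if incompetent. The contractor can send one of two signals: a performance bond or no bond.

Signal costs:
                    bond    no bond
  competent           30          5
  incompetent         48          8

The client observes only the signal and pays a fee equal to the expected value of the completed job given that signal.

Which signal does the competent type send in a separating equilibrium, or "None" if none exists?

Try competent → bond, incompetent → no bond:
  Under separation the client infers type exactly: bond → competent (pays 181), no bond → incompetent (pays 83).
  Competent: bond gives 181 − 30 = 151; no bond gives 83 − 5 = 78. No deviation. ✓
  Incompetent: no bond gives 83 − 8 = 75; bond gives 181 − 48 = 133. Would deviate. ✗
Try competent → no bond, incompetent → bond:
  Under separation the client infers type exactly: no bond → competent (pays 181), bond → incompetent (pays 83).
  Competent: no bond gives 181 − 5 = 176; bond gives 83 − 30 = 53. No deviation. ✓
  Incompetent: bond gives 83 − 48 = 35; no bond gives 181 − 8 = 173. Would deviate. ✗
Neither assignment is incentive-compatible.

None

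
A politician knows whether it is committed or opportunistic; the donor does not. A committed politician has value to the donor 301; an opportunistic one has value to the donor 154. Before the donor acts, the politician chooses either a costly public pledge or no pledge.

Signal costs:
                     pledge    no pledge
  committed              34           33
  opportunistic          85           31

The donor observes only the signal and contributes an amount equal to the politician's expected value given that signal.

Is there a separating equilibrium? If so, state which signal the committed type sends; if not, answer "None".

Try committed → pledge, opportunistic → no pledge:
  If types separate, pledge earns payment 301 and no pledge earns 154.
  Committed: pledge gives 301 − 34 = 267; no pledge gives 154 − 33 = 121. No deviation. ✓
  Opportunistic: no pledge gives 154 − 31 = 123; pledge gives 301 − 85 = 216. Would deviate. ✗
Try committed → no pledge, opportunistic → pledge:
  If types separate, no pledge earns payment 301 and pledge earns 154.
  Committed: no pledge gives 301 − 33 = 268; pledge gives 154 − 34 = 120. No deviation. ✓
  Opportunistic: pledge gives 154 − 85 = 69; no pledge gives 301 − 31 = 270. Would deviate. ✗
Neither assignment is incentive-compatible.

None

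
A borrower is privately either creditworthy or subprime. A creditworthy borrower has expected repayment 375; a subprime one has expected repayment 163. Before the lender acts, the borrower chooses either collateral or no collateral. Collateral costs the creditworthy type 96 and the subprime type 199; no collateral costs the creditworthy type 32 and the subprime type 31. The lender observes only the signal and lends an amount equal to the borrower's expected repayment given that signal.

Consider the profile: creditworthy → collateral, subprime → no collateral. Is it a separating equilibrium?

Under separation the lender infers type exactly: collateral → creditworthy (pays 375), no collateral → subprime (pays 163).
Creditworthy: collateral gives 375 − 96 = 279; no collateral gives 163 − 32 = 131. No deviation. ✓
Subprime: no collateral gives 163 − 31 = 132; collateral gives 375 − 199 = 176. Would deviate. ✗

No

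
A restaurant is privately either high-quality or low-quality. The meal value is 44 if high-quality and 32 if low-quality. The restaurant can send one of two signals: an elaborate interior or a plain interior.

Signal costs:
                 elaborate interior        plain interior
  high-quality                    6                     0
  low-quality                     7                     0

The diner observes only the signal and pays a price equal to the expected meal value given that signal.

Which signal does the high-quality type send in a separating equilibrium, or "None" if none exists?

Try high-quality → elaborate interior, low-quality → plain interior:
  Under separation the diner infers type exactly: elaborate interior → high-quality (pays 44), plain interior → low-quality (pays 32).
  High-quality: elaborate interior gives 44 − 6 = 38; plain interior gives 32 − 0 = 32. No deviation. ✓
  Low-quality: plain interior gives 32 − 0 = 32; elaborate interior gives 44 − 7 = 37. Would deviate. ✗
Try high-quality → plain interior, low-quality → elaborate interior:
  Under separation the diner infers type exactly: plain interior → high-quality (pays 44), elaborate interior → low-quality (pays 32).
  High-quality: plain interior gives 44 − 0 = 44; elaborate interior gives 32 − 6 = 26. No deviation. ✓
  Low-quality: elaborate interior gives 32 − 7 = 25; plain interior gives 44 − 0 = 44. Would deviate. ✗
Neither assignment is incentive-compatible.

None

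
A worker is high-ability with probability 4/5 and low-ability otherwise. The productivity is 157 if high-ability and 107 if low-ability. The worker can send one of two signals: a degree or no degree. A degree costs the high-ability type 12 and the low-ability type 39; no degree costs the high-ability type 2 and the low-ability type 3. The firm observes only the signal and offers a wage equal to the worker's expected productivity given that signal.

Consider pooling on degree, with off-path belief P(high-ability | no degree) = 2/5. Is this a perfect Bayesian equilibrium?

On the equilibrium path (degree) the firm holds the prior 4/5 and pays 4/5·157 + 1/5·107 = 147. Off-path (no degree) belief 2/5 gives 2/5·157 + 3/5·107 = 127.
High-ability: degree gives 147 − 12 = 135; no degree gives 127 − 2 = 125. Stays. ✓
Low-ability: degree gives 147 − 39 = 108; no degree gives 127 − 3 = 124. Deviates. ✗

No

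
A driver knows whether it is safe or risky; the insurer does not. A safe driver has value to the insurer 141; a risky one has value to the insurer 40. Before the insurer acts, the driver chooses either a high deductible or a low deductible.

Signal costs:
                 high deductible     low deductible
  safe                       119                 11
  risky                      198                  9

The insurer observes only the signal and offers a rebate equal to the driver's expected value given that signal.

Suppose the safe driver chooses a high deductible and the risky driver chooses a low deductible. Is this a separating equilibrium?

Under separation the insurer infers type exactly: high deductible → safe (pays 141), low deductible → risky (pays 40).
Safe: high deductible gives 141 − 119 = 22; low deductible gives 40 − 11 = 29. Would deviate. ✗
Risky: low deductible gives 40 − 9 = 31; high deductible gives 141 − 198 = -57. No deviation. ✓

No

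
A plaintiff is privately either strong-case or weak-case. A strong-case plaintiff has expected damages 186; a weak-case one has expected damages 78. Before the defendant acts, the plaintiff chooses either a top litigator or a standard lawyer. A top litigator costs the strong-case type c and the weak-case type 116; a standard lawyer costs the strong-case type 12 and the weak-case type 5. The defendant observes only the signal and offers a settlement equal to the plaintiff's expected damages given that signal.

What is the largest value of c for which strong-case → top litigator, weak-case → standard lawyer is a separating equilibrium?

120

Under separation: top litigator → strong-case (pays 186); standard lawyer → weak-case (pays 78).
Weak-case: 78 − 5 = 73 ≥ 186 − 116 = 70. Holds regardless of c. ✓
Strong-case: 186 − c ≥ 78 − 12, so c ≤ 186 − 66 = 120.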